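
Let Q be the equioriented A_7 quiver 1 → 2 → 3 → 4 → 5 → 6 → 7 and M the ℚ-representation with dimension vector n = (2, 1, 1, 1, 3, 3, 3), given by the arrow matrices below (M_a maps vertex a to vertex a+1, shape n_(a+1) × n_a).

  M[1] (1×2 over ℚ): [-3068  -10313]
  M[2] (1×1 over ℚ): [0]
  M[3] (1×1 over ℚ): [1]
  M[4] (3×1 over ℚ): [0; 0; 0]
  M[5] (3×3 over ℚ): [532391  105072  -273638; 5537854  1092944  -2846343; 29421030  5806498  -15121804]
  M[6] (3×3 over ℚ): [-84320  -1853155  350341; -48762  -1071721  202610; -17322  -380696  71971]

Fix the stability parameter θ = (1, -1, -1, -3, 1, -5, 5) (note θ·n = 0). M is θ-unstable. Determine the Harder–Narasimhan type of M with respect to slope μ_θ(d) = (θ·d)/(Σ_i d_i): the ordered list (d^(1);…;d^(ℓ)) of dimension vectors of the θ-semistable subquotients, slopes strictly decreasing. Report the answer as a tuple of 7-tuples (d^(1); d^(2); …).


Barcode: M ≅ I[1,1], I[1,2], I[3,4], I[5,6], I[5,7]^2, I[7,7]. HN layers by μ_θ (4 steps, strictly decreasing):
  μ^(1)=5; μ^(2)=1; μ^(3)=0; μ^(4)=-2

((0, 0, 0, 0, 0, 0, 3); (1, 0, 0, 0, 0, 0, 0); (1, 1, 0, 0, 0, 0, 0); (0, 0, 1, 1, 3, 3, 0))


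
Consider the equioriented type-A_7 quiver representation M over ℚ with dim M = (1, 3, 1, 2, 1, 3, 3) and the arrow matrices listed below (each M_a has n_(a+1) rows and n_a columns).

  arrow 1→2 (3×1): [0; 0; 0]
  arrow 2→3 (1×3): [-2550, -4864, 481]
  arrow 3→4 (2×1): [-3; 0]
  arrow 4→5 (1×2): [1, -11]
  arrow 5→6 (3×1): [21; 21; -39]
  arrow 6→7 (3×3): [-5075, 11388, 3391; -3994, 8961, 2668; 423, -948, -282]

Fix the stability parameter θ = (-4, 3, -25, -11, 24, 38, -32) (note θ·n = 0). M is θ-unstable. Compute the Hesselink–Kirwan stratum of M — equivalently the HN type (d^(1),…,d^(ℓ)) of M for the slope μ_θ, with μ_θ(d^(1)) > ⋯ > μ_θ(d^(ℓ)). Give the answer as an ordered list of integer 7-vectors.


Interval decomposition of M: I[1,1], I[2,2]^2, I[2,7], I[4,4], I[6,7]^2.
HN type (ℓ=4): μ^(1)=10; μ^(2)=3; μ^(3)=-4; μ^(4)=-11

((0, 0, 0, 0, 1, 1, 1); (0, 2, 0, 0, 0, 2, 2); (1, 0, 0, 0, 0, 0, 0); (0, 1, 1, 2, 0, 0, 0))


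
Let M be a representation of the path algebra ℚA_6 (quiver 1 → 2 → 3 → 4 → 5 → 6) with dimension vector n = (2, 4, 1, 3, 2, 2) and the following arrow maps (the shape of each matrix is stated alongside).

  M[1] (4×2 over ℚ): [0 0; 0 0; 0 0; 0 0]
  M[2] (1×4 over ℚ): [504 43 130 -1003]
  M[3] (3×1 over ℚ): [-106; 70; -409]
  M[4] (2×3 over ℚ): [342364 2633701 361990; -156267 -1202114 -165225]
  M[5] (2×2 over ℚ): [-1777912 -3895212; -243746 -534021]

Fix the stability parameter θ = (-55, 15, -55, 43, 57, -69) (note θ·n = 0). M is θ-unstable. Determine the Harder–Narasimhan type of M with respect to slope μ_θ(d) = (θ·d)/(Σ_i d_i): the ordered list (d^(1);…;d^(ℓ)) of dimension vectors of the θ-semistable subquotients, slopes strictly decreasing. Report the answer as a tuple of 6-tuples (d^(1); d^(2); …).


Interval decomposition of M: I[1,1]^2, I[2,2]^3, I[2,6], I[4,4], I[4,5], I[6,6].
HN type (ℓ=7): μ^(1)=57; μ^(2)=43; μ^(3)=15; μ^(4)=31/3; μ^(5)=-20; μ^(6)=-55; μ^(7)=-69

((0, 0, 0, 0, 1, 0); (0, 0, 0, 2, 0, 0); (0, 3, 0, 0, 0, 0); (0, 0, 0, 1, 1, 1); (0, 1, 1, 0, 0, 0); (2, 0, 0, 0, 0, 0); (0, 0, 0, 0, 0, 1))


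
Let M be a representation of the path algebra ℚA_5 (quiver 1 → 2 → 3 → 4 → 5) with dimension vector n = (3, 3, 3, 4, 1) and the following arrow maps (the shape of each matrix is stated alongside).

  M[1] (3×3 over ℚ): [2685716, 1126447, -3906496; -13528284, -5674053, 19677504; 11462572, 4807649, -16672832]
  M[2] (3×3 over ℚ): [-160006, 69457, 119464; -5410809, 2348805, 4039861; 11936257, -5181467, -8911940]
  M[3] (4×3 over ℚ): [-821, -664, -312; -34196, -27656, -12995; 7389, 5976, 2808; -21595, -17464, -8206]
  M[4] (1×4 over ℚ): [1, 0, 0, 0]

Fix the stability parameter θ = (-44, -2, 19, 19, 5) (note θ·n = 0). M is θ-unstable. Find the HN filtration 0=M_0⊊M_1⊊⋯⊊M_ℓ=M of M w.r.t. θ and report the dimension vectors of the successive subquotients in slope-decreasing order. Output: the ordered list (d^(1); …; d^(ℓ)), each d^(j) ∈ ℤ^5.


Interval decomposition of M: I[1,1]^2, I[1,5], I[2,3], I[2,4], I[4,4]^2.
HN type (ℓ=4): μ^(1)=19; μ^(2)=43/3; μ^(3)=-2; μ^(4)=-44

((0, 0, 2, 3, 0); (0, 0, 1, 1, 1); (0, 3, 0, 0, 0); (3, 0, 0, 0, 0))


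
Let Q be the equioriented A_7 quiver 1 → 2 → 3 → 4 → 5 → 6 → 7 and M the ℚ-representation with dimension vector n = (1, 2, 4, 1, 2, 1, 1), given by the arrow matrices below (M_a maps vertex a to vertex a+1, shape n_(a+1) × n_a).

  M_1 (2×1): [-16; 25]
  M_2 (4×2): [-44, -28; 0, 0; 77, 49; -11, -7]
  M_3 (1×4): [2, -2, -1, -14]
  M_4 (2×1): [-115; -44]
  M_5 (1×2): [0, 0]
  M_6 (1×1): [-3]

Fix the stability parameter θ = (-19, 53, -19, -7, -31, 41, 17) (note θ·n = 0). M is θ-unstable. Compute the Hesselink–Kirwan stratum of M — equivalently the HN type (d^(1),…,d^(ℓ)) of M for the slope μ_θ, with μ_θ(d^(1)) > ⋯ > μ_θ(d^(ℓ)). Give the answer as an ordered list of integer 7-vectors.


Barcode: M ≅ I[1,5], I[2,2], I[3,3]^3, I[5,5], I[6,7]. HN layers by μ_θ (5 steps, strictly decreasing):
  μ^(1)=53; μ^(2)=29; μ^(3)=-1; μ^(4)=-19; μ^(5)=-31

((0, 1, 0, 0, 0, 0, 0); (0, 0, 0, 0, 0, 1, 1); (0, 1, 1, 1, 1, 0, 0); (1, 0, 3, 0, 0, 0, 0); (0, 0, 0, 0, 1, 0, 0))


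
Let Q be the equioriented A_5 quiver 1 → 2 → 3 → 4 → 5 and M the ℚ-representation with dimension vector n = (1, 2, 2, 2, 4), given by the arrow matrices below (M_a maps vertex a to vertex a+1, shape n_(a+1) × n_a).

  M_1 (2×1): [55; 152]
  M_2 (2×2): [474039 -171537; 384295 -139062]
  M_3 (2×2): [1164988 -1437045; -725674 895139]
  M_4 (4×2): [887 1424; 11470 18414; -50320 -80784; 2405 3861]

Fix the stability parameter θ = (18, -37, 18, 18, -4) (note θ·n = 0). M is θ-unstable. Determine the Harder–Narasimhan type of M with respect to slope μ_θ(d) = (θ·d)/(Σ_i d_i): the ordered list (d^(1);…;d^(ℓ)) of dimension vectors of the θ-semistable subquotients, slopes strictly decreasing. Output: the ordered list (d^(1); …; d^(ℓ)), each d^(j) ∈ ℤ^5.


Interval decomposition of M: I[1,5], I[2,5], I[5,5]^2.
HN type (ℓ=4): μ^(1)=32/3; μ^(2)=-4; μ^(3)=-19/2; μ^(4)=-37

((0, 0, 2, 2, 2); (0, 0, 0, 0, 2); (1, 1, 0, 0, 0); (0, 1, 0, 0, 0))


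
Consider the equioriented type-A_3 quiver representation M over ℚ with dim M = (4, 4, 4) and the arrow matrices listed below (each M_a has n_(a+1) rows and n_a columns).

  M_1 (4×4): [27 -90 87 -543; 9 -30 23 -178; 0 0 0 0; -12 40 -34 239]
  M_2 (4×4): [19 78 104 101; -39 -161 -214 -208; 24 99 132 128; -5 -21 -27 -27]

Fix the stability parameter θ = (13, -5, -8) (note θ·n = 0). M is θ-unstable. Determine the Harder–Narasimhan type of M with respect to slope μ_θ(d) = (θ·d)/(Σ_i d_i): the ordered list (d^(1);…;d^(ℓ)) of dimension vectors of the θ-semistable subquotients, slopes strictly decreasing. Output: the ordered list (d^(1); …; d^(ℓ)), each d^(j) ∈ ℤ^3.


Interval decomposition of M: I[1,1]^2, I[1,3]^2, I[2,3]^2.
HN type (ℓ=3): μ^(1)=13; μ^(2)=0; μ^(3)=-13/2

((2, 0, 0); (2, 2, 2); (0, 2, 2))


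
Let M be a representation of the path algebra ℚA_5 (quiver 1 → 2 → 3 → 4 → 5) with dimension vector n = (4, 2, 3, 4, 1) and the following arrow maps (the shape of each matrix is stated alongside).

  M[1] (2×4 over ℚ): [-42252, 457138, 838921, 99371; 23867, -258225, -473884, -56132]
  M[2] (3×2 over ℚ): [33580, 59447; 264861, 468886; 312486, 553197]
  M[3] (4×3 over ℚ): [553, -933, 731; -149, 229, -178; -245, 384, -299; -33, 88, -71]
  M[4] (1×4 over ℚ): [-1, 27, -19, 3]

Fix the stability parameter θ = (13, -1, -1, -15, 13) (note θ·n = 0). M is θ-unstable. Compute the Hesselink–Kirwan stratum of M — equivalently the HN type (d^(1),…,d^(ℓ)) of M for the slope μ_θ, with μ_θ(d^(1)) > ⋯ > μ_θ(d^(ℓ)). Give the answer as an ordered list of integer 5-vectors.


Interval decomposition of M: I[1,1]^2, I[1,4], I[1,5], I[3,4], I[4,4].
HN type (ℓ=4): μ^(1)=13; μ^(2)=-1; μ^(3)=-8; μ^(4)=-15

((2, 0, 0, 0, 1); (2, 2, 2, 2, 0); (0, 0, 1, 1, 0); (0, 0, 0, 1, 0))


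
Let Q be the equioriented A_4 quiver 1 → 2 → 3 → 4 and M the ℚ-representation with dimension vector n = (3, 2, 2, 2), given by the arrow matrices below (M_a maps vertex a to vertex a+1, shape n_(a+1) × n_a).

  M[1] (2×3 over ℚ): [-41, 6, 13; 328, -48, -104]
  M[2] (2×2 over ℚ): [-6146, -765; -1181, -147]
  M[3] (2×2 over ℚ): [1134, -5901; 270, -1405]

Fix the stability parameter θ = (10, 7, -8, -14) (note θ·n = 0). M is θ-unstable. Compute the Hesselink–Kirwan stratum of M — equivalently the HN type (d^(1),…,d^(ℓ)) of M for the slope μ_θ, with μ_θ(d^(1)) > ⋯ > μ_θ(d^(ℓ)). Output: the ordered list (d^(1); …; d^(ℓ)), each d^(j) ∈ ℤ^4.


Interval decomposition of M: I[1,1]^2, I[1,4], I[2,3], I[4,4].
HN type (ℓ=4): μ^(1)=10; μ^(2)=-1/2; μ^(3)=-5/4; μ^(4)=-14

((2, 0, 0, 0); (0, 1, 1, 0); (1, 1, 1, 1); (0, 0, 0, 1))


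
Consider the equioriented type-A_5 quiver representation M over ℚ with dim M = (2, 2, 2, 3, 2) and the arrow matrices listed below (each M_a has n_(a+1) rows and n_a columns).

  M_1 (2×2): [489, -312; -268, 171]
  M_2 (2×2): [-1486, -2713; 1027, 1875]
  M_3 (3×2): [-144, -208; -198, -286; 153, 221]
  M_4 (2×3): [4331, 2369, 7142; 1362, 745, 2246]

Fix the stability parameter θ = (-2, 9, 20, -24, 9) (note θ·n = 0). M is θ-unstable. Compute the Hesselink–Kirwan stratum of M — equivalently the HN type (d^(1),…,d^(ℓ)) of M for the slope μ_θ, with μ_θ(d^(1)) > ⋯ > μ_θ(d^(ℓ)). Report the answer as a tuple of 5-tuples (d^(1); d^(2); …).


Interval decomposition of M: I[1,3], I[1,4], I[4,5]^2.
HN type (ℓ=5): μ^(1)=20; μ^(2)=9; μ^(3)=5/3; μ^(4)=-2; μ^(5)=-24

((0, 0, 1, 0, 0); (0, 1, 0, 0, 2); (0, 1, 1, 1, 0); (2, 0, 0, 0, 0); (0, 0, 0, 2, 0))


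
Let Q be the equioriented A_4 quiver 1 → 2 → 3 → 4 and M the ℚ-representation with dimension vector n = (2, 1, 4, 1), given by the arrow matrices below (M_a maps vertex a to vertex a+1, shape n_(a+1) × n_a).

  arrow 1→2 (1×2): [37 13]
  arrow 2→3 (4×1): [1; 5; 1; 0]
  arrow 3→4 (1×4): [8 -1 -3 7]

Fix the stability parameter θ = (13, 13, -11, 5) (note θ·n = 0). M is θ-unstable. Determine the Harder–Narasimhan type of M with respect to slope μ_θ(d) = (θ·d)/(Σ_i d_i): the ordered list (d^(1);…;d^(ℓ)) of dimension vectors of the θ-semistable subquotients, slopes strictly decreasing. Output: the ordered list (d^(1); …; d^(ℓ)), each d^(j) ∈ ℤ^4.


Via rank(M_{q-1}∘⋯∘M_p): M ≅ I[1,1], I[1,3], I[3,3]^2, I[3,4].
μ_θ-semistable layers: μ^(1)=13; μ^(2)=5; μ^(3)=-11

((1, 0, 0, 0); (1, 1, 1, 1); (0, 0, 3, 0))


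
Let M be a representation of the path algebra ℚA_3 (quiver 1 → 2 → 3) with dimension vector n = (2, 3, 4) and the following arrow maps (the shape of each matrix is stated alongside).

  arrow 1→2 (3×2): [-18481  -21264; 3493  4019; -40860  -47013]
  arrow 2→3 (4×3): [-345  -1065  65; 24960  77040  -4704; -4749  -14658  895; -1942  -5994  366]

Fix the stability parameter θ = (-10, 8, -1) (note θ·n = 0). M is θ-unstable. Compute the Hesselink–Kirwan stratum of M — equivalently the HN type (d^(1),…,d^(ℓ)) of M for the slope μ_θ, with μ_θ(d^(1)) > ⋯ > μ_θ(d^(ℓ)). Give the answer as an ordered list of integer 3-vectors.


Barcode: M ≅ I[1,2], I[1,3], I[2,3], I[3,3]^2. HN layers by μ_θ (4 steps, strictly decreasing):
  μ^(1)=8; μ^(2)=7/2; μ^(3)=-1; μ^(4)=-10

((0, 1, 0); (0, 2, 2); (0, 0, 2); (2, 0, 0))


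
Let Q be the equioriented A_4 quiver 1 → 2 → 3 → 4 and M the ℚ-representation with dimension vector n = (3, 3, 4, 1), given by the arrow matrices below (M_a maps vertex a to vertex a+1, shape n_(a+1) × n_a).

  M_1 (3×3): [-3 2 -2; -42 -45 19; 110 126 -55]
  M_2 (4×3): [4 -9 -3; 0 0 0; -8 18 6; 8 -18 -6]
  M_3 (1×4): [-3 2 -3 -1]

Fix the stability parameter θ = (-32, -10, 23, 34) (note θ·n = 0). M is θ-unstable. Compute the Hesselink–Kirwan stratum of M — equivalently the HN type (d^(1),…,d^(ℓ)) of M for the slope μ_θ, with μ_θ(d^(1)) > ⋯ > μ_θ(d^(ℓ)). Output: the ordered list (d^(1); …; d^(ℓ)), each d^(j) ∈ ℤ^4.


Via rank(M_{q-1}∘⋯∘M_p): M ≅ I[1,2]^2, I[1,4], I[3,3]^3.
μ_θ-semistable layers: μ^(1)=34; μ^(2)=23; μ^(3)=-10; μ^(4)=-32

((0, 0, 0, 1); (0, 0, 4, 0); (0, 3, 0, 0); (3, 0, 0, 0))


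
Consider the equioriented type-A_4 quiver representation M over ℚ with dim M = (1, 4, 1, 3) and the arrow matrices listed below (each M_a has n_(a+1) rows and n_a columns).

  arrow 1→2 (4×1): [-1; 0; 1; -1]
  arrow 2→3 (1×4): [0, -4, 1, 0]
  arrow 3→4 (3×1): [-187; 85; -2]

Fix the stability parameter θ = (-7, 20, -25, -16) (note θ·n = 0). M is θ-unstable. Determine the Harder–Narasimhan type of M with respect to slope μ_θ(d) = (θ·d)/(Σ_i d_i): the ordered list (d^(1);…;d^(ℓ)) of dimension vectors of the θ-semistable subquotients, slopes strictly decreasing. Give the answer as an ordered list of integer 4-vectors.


Interval decomposition of M: I[1,4], I[2,2]^3, I[4,4]^2.
HN type (ℓ=3): μ^(1)=20; μ^(2)=-7; μ^(3)=-16

((0, 3, 0, 0); (1, 1, 1, 1); (0, 0, 0, 2))


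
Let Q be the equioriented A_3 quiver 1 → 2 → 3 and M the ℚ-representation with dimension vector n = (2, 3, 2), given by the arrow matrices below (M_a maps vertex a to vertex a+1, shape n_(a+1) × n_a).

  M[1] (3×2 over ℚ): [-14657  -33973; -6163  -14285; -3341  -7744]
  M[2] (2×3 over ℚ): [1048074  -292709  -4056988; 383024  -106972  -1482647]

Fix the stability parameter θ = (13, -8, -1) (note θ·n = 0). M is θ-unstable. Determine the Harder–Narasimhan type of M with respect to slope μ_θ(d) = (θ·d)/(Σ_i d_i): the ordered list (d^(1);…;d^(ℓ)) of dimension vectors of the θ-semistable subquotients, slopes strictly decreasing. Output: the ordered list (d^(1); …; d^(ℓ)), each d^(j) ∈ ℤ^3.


Interval decomposition of M: I[1,3]^2, I[2,2].
HN type (ℓ=2): μ^(1)=4/3; μ^(2)=-8

((2, 2, 2); (0, 1, 0))


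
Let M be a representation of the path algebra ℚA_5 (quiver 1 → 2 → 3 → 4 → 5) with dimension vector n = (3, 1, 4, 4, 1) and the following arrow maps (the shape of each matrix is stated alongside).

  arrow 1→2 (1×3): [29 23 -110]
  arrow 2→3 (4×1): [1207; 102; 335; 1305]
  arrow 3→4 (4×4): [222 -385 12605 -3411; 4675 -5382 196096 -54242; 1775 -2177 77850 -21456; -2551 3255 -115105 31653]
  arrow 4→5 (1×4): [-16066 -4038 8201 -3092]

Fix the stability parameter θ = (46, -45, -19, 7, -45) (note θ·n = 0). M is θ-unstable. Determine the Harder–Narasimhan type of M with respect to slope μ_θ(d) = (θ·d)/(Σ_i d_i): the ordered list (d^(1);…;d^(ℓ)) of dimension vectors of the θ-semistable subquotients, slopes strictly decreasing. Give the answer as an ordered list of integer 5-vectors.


Barcode: M ≅ I[1,1]^2, I[1,5], I[3,3], I[3,4]^2, I[4,4]. HN layers by μ_θ (4 steps, strictly decreasing):
  μ^(1)=46; μ^(2)=7; μ^(3)=-56/5; μ^(4)=-19

((2, 0, 0, 0, 0); (0, 0, 0, 3, 0); (1, 1, 1, 1, 1); (0, 0, 3, 0, 0))


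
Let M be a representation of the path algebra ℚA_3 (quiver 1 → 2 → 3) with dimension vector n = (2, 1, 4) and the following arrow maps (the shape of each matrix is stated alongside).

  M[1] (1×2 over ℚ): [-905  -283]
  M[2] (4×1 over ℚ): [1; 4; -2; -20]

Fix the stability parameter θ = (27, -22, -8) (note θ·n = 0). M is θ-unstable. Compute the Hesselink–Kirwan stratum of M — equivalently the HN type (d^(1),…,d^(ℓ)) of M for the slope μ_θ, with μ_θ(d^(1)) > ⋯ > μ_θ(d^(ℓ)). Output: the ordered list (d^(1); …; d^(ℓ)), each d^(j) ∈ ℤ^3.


Via rank(M_{q-1}∘⋯∘M_p): M ≅ I[1,1], I[1,3], I[3,3]^3.
μ_θ-semistable layers: μ^(1)=27; μ^(2)=-1; μ^(3)=-8

((1, 0, 0); (1, 1, 1); (0, 0, 3))


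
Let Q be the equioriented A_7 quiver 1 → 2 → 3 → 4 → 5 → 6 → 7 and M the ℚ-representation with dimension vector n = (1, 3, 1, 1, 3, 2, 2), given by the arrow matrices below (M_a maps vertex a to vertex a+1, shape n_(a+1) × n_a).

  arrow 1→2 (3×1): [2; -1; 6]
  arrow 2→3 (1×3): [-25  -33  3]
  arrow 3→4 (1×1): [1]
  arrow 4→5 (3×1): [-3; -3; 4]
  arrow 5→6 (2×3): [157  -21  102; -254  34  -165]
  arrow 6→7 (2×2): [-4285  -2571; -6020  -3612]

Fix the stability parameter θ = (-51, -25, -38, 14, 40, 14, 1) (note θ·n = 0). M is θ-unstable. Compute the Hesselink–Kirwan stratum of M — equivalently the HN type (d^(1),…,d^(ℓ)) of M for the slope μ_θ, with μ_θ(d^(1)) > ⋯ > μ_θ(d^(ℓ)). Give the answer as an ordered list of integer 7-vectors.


Barcode: M ≅ I[1,5], I[2,2]^2, I[5,6], I[5,7], I[7,7]. HN layers by μ_θ (8 steps, strictly decreasing):
  μ^(1)=40; μ^(2)=27; μ^(3)=55/3; μ^(4)=14; μ^(5)=1; μ^(6)=-25; μ^(7)=-63/2; μ^(8)=-51

((0, 0, 0, 0, 1, 0, 0); (0, 0, 0, 0, 1, 1, 0); (0, 0, 0, 0, 1, 1, 1); (0, 0, 0, 1, 0, 0, 0); (0, 0, 0, 0, 0, 0, 1); (0, 2, 0, 0, 0, 0, 0); (0, 1, 1, 0, 0, 0, 0); (1, 0, 0, 0, 0, 0, 0))


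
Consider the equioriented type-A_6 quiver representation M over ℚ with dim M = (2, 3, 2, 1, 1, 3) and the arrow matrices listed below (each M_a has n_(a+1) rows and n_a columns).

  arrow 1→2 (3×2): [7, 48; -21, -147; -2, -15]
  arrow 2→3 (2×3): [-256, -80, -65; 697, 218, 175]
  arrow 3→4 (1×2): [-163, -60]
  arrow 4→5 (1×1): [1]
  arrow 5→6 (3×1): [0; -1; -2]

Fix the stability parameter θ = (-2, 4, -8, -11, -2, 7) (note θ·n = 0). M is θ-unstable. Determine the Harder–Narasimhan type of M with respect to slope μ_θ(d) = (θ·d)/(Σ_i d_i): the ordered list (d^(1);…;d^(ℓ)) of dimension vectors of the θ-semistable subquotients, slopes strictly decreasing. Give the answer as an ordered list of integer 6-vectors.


Barcode: M ≅ I[1,3], I[1,6], I[2,2], I[6,6]^2. HN layers by μ_θ (4 steps, strictly decreasing):
  μ^(1)=7; μ^(2)=4; μ^(3)=-2; μ^(4)=-17/4

((0, 0, 0, 0, 0, 3); (0, 1, 0, 0, 0, 0); (1, 1, 1, 0, 1, 0); (1, 1, 1, 1, 0, 0))


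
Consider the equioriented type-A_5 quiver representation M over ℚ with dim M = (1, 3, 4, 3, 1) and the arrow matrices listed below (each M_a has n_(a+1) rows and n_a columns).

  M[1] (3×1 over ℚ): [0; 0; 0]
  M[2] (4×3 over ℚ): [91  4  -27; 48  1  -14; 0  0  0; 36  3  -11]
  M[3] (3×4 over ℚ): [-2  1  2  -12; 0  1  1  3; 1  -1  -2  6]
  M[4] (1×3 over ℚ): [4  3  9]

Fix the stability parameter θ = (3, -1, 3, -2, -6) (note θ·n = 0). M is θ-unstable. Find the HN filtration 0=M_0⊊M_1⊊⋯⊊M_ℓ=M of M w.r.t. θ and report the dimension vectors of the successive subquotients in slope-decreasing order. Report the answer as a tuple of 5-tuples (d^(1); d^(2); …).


Via rank(M_{q-1}∘⋯∘M_p): M ≅ I[1,1], I[2,4]^2, I[2,5], I[3,3].
μ_θ-semistable layers: μ^(1)=3; μ^(2)=1/2; μ^(3)=-1; μ^(4)=-3/2

((1, 0, 1, 0, 0); (0, 0, 2, 2, 0); (0, 2, 0, 0, 0); (0, 1, 1, 1, 1))


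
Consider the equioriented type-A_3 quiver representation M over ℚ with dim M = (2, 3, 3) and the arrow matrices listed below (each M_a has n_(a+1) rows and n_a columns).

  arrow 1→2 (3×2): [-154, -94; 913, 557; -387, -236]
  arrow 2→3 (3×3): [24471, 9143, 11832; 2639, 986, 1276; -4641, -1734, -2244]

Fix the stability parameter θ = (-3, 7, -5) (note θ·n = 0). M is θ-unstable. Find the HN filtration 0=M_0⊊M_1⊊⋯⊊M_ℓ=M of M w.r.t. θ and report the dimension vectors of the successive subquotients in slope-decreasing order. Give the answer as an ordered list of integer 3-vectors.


Via rank(M_{q-1}∘⋯∘M_p): M ≅ I[1,2], I[1,3], I[2,3], I[3,3].
μ_θ-semistable layers: μ^(1)=7; μ^(2)=1; μ^(3)=-3; μ^(4)=-5

((0, 1, 0); (0, 2, 2); (2, 0, 0); (0, 0, 1))


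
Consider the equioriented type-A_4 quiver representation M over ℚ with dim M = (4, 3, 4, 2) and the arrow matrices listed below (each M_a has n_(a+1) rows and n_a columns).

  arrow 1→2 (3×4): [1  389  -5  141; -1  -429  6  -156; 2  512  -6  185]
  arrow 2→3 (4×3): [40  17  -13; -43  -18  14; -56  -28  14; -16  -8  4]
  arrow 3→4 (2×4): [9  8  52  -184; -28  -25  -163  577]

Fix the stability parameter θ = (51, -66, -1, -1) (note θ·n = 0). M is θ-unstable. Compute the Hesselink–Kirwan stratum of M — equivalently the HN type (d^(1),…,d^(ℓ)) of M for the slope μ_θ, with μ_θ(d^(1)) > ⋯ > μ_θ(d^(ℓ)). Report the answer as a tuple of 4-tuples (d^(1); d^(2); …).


Barcode: M ≅ I[1,1], I[1,3], I[1,4]^2, I[3,3]. HN layers by μ_θ (3 steps, strictly decreasing):
  μ^(1)=51; μ^(2)=-1; μ^(3)=-15/2

((1, 0, 0, 0); (0, 0, 4, 2); (3, 3, 0, 0))


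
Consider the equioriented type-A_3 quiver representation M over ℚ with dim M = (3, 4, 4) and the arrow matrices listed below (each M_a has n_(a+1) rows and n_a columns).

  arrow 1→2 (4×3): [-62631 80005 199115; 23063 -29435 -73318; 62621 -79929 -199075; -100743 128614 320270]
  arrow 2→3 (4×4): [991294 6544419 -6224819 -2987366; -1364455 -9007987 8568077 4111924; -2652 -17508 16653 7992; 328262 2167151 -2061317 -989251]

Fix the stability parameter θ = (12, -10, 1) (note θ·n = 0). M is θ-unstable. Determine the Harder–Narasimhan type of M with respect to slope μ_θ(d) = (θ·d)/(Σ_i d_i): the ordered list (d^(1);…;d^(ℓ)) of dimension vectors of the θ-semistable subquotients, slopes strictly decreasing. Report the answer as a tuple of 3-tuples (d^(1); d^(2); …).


Barcode: M ≅ I[1,3]^3, I[2,3]. HN layers by μ_θ (2 steps, strictly decreasing):
  μ^(1)=1; μ^(2)=-10

((3, 3, 4); (0, 1, 0))


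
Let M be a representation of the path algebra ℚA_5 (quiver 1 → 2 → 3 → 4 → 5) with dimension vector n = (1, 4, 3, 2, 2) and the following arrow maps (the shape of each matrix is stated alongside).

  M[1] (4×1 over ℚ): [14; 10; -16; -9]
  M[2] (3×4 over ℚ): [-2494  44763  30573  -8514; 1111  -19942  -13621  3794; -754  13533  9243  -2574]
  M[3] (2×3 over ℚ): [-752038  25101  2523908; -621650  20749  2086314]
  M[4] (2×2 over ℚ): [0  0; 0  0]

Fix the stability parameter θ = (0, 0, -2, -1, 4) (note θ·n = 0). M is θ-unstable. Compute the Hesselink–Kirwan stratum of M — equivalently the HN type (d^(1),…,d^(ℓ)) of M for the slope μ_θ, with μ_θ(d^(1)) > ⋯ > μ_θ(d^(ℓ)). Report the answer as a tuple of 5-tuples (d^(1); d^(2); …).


Interval decomposition of M: I[1,4], I[2,2]^2, I[2,4], I[3,3], I[5,5]^2.
HN type (ℓ=5): μ^(1)=4; μ^(2)=0; μ^(3)=-3/4; μ^(4)=-1; μ^(5)=-2

((0, 0, 0, 0, 2); (0, 2, 0, 0, 0); (1, 1, 1, 1, 0); (0, 1, 1, 1, 0); (0, 0, 1, 0, 0))


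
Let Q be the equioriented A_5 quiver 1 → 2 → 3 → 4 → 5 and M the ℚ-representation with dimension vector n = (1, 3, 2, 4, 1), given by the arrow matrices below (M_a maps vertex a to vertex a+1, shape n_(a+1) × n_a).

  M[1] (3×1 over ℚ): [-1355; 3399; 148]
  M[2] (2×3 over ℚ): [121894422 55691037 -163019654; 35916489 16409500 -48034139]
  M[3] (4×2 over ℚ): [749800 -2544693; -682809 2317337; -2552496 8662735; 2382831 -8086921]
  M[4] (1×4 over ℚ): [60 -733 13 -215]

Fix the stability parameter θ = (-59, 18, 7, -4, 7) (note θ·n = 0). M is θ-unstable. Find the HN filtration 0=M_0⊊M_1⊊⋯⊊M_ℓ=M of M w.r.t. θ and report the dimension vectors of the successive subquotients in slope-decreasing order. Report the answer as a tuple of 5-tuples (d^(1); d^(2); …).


Interval decomposition of M: I[1,5], I[2,2], I[2,4], I[4,4]^2.
HN type (ℓ=4): μ^(1)=18; μ^(2)=7; μ^(3)=-4; μ^(4)=-59

((0, 1, 0, 0, 0); (0, 2, 2, 2, 1); (0, 0, 0, 2, 0); (1, 0, 0, 0, 0))


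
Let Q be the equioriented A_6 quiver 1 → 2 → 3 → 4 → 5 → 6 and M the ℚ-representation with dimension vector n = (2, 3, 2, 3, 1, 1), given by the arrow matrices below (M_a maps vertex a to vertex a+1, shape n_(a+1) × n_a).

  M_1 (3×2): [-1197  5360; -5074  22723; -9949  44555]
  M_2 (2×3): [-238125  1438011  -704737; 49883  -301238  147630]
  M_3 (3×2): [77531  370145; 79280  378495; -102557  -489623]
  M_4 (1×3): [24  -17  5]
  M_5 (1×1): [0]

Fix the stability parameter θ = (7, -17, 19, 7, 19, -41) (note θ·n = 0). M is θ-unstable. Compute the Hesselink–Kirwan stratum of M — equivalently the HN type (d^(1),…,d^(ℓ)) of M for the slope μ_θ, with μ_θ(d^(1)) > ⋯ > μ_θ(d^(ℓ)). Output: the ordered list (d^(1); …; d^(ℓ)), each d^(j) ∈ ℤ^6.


Interval decomposition of M: I[1,4], I[1,5], I[2,2], I[4,4], I[6,6].
HN type (ℓ=6): μ^(1)=19; μ^(2)=13; μ^(3)=7; μ^(4)=-5; μ^(5)=-17; μ^(6)=-41

((0, 0, 0, 0, 1, 0); (0, 0, 2, 2, 0, 0); (0, 0, 0, 1, 0, 0); (2, 2, 0, 0, 0, 0); (0, 1, 0, 0, 0, 0); (0, 0, 0, 0, 0, 1))


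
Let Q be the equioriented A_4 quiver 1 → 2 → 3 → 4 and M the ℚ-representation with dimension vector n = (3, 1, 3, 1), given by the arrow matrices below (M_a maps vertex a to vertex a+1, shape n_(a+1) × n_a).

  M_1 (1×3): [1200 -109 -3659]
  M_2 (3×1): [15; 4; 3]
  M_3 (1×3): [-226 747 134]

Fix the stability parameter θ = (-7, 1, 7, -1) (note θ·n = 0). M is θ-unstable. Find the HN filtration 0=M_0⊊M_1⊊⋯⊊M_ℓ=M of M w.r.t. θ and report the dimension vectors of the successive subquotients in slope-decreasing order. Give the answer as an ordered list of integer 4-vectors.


Interval decomposition of M: I[1,1]^2, I[1,3], I[3,3], I[3,4].
HN type (ℓ=4): μ^(1)=7; μ^(2)=3; μ^(3)=1; μ^(4)=-7

((0, 0, 2, 0); (0, 0, 1, 1); (0, 1, 0, 0); (3, 0, 0, 0))


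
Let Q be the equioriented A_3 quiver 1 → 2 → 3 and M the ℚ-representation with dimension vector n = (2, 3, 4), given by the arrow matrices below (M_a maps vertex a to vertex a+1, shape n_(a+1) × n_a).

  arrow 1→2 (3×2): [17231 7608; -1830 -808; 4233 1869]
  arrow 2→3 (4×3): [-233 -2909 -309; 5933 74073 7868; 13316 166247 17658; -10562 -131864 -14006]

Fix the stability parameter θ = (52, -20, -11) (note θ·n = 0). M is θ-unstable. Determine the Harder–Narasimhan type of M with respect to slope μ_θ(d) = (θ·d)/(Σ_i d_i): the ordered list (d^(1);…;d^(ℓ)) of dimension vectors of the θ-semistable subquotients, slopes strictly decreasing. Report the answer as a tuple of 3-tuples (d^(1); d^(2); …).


Via rank(M_{q-1}∘⋯∘M_p): M ≅ I[1,3]^2, I[2,3], I[3,3].
μ_θ-semistable layers: μ^(1)=7; μ^(2)=-11; μ^(3)=-20

((2, 2, 2); (0, 0, 2); (0, 1, 0))


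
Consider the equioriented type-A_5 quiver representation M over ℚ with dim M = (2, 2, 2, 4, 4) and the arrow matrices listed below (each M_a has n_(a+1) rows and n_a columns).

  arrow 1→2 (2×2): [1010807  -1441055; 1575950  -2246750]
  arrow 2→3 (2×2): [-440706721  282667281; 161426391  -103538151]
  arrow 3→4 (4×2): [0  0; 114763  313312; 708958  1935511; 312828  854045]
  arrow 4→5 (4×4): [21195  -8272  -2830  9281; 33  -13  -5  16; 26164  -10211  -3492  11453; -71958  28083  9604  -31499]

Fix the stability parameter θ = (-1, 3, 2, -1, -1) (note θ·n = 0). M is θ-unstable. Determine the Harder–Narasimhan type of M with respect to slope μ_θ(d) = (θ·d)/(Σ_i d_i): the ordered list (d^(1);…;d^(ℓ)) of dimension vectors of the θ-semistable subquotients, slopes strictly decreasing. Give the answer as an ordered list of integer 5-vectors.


Interval decomposition of M: I[1,1], I[1,5], I[2,2], I[3,5], I[4,4], I[4,5], I[5,5].
HN type (ℓ=4): μ^(1)=3; μ^(2)=3/4; μ^(3)=0; μ^(4)=-1

((0, 1, 0, 0, 0); (0, 1, 1, 1, 1); (0, 0, 1, 1, 1); (2, 0, 0, 2, 2))


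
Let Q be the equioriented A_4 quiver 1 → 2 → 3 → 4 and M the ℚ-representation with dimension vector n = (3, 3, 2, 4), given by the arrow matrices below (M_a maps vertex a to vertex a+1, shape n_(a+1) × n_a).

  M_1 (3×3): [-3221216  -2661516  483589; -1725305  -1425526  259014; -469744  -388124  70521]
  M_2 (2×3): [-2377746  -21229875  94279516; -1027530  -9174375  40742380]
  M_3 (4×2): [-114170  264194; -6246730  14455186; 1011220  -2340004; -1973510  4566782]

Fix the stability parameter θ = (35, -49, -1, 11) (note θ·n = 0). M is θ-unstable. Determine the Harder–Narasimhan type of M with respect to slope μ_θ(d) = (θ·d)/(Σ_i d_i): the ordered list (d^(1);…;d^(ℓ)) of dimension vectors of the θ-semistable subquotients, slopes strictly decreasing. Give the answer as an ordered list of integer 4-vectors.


Interval decomposition of M: I[1,1], I[1,2], I[1,3], I[2,2], I[3,4], I[4,4]^3.
HN type (ℓ=5): μ^(1)=35; μ^(2)=11; μ^(3)=-1; μ^(4)=-7; μ^(5)=-49

((1, 0, 0, 0); (0, 0, 0, 4); (0, 0, 2, 0); (2, 2, 0, 0); (0, 1, 0, 0))


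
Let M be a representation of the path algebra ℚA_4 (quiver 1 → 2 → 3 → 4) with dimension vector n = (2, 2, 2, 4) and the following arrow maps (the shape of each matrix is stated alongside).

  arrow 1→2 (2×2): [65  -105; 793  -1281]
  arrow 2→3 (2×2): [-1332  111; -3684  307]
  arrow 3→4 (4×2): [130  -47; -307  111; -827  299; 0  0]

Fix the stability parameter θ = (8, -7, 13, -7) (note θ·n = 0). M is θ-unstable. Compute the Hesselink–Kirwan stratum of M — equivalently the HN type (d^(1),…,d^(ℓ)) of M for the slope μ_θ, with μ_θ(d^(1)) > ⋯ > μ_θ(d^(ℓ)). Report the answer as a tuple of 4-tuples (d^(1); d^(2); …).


Via rank(M_{q-1}∘⋯∘M_p): M ≅ I[1,1], I[1,4], I[2,2], I[3,4], I[4,4]^2.
μ_θ-semistable layers: μ^(1)=8; μ^(2)=3; μ^(3)=1/2; μ^(4)=-7

((1, 0, 0, 0); (0, 0, 2, 2); (1, 1, 0, 0); (0, 1, 0, 2))


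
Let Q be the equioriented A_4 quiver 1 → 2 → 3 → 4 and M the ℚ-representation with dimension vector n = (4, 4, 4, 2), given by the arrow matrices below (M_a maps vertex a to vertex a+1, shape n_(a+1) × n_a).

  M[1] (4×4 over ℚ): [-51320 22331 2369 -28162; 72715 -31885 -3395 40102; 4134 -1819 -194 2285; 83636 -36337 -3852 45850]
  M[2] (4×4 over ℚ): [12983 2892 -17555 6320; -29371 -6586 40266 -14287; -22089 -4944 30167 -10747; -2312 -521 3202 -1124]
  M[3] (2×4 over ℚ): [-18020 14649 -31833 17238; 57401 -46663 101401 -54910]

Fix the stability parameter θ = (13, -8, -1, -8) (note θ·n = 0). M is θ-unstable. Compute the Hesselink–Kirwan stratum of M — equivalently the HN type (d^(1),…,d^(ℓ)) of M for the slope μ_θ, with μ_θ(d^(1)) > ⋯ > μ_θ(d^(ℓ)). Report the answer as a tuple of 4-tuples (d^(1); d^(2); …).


Interval decomposition of M: I[1,3]^2, I[1,4]^2.
HN type (ℓ=2): μ^(1)=4/3; μ^(2)=-1

((2, 2, 2, 0); (2, 2, 2, 2))


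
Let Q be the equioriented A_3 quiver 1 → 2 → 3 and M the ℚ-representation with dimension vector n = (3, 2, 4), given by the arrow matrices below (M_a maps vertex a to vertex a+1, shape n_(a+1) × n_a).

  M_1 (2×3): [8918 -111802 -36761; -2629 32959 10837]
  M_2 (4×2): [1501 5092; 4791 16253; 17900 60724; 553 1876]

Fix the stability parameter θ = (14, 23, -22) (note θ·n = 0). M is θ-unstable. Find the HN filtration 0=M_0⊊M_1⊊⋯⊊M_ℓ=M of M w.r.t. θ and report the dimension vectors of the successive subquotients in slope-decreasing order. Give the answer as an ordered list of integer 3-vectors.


Interval decomposition of M: I[1,1], I[1,3]^2, I[3,3]^2.
HN type (ℓ=3): μ^(1)=14; μ^(2)=5; μ^(3)=-22

((1, 0, 0); (2, 2, 2); (0, 0, 2))


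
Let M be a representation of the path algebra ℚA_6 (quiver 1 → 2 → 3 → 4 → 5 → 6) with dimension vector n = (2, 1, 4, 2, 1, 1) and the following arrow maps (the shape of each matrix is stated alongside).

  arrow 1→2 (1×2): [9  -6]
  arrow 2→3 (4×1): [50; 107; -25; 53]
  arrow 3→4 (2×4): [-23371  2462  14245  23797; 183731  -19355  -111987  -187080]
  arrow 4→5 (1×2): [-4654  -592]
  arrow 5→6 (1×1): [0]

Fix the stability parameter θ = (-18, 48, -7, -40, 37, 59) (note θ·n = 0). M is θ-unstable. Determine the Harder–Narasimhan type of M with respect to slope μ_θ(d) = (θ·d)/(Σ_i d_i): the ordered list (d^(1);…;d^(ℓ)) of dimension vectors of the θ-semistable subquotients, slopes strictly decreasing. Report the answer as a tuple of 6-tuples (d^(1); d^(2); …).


Interval decomposition of M: I[1,1], I[1,3], I[3,3], I[3,4], I[3,5], I[6,6].
HN type (ℓ=6): μ^(1)=59; μ^(2)=37; μ^(3)=41/2; μ^(4)=-7; μ^(5)=-18; μ^(6)=-47/2

((0, 0, 0, 0, 0, 1); (0, 0, 0, 0, 1, 0); (0, 1, 1, 0, 0, 0); (0, 0, 1, 0, 0, 0); (2, 0, 0, 0, 0, 0); (0, 0, 2, 2, 0, 0))


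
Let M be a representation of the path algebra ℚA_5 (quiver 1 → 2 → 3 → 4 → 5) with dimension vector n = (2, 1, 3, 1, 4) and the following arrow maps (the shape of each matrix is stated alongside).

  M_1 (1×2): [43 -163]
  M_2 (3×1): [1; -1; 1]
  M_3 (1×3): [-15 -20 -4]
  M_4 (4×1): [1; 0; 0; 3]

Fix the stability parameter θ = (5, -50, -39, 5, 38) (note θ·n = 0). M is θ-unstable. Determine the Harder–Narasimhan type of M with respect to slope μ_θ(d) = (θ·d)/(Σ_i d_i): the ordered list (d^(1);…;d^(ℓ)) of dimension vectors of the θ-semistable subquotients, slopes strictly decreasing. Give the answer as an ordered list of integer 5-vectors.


Barcode: M ≅ I[1,1], I[1,5], I[3,3]^2, I[5,5]^3. HN layers by μ_θ (4 steps, strictly decreasing):
  μ^(1)=38; μ^(2)=5; μ^(3)=-28; μ^(4)=-39

((0, 0, 0, 0, 4); (1, 0, 0, 1, 0); (1, 1, 1, 0, 0); (0, 0, 2, 0, 0))


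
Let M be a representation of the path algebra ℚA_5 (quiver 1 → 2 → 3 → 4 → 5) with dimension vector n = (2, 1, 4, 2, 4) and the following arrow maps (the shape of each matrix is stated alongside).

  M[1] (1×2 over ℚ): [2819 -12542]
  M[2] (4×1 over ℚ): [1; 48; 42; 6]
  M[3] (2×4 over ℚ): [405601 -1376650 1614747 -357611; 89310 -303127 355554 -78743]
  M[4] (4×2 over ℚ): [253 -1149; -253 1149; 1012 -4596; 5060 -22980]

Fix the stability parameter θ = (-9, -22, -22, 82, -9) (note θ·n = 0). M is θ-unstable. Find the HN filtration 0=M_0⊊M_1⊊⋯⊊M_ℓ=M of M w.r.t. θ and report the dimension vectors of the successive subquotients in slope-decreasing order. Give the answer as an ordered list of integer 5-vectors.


Barcode: M ≅ I[1,1], I[1,5], I[3,3]^2, I[3,4], I[5,5]^3. HN layers by μ_θ (5 steps, strictly decreasing):
  μ^(1)=82; μ^(2)=73/2; μ^(3)=-9; μ^(4)=-53/3; μ^(5)=-22

((0, 0, 0, 1, 0); (0, 0, 0, 1, 1); (1, 0, 0, 0, 3); (1, 1, 1, 0, 0); (0, 0, 3, 0, 0))


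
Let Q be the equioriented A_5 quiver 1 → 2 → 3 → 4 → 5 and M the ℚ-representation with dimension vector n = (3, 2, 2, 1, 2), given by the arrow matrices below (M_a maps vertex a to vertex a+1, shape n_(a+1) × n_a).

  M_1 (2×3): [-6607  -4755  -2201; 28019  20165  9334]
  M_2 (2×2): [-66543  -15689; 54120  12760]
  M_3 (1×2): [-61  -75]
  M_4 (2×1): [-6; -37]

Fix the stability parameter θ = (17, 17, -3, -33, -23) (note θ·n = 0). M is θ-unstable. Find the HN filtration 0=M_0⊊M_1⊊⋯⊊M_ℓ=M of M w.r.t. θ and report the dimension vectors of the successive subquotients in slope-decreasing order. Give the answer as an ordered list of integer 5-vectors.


Barcode: M ≅ I[1,1], I[1,2], I[1,5], I[3,3], I[5,5]. HN layers by μ_θ (4 steps, strictly decreasing):
  μ^(1)=17; μ^(2)=-3; μ^(3)=-5; μ^(4)=-23

((2, 1, 0, 0, 0); (0, 0, 1, 0, 0); (1, 1, 1, 1, 1); (0, 0, 0, 0, 1))


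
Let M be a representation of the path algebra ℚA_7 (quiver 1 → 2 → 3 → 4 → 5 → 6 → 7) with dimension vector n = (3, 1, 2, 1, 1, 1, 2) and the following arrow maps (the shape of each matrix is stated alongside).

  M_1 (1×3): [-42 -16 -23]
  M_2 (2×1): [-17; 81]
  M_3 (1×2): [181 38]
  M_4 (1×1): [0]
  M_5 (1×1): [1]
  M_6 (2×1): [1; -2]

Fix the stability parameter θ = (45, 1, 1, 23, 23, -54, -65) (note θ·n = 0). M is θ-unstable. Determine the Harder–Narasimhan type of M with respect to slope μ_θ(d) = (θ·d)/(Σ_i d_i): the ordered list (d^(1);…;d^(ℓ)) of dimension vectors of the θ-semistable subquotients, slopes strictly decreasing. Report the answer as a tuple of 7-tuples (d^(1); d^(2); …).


Via rank(M_{q-1}∘⋯∘M_p): M ≅ I[1,1]^2, I[1,4], I[3,3], I[5,7], I[7,7].
μ_θ-semistable layers: μ^(1)=45; μ^(2)=23; μ^(3)=47/3; μ^(4)=1; μ^(5)=-32; μ^(6)=-65

((2, 0, 0, 0, 0, 0, 0); (0, 0, 0, 1, 0, 0, 0); (1, 1, 1, 0, 0, 0, 0); (0, 0, 1, 0, 0, 0, 0); (0, 0, 0, 0, 1, 1, 1); (0, 0, 0, 0, 0, 0, 1))


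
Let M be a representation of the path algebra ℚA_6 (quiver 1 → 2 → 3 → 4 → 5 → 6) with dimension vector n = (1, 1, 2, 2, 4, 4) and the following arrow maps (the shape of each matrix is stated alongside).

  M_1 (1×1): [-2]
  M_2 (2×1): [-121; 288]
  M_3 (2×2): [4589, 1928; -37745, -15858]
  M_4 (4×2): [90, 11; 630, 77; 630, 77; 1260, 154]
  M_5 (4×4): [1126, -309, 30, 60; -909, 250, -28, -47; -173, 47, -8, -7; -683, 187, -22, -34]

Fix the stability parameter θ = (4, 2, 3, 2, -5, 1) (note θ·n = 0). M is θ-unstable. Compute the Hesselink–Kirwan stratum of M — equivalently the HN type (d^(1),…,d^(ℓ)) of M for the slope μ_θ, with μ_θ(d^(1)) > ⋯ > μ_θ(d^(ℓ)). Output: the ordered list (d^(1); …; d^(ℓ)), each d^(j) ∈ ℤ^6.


Interval decomposition of M: I[1,6], I[3,4], I[5,6]^3.
HN type (ℓ=4): μ^(1)=5/2; μ^(2)=7/6; μ^(3)=1; μ^(4)=-5

((0, 0, 1, 1, 0, 0); (1, 1, 1, 1, 1, 1); (0, 0, 0, 0, 0, 3); (0, 0, 0, 0, 3, 0))


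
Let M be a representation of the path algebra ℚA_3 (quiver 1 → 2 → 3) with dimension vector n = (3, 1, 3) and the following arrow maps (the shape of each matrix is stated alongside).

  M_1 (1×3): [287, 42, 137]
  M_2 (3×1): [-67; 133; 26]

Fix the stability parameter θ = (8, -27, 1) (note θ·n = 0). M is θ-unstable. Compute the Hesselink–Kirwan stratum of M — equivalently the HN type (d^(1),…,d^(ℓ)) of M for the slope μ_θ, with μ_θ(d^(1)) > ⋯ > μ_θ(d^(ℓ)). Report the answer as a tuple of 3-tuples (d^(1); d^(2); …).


Interval decomposition of M: I[1,1]^2, I[1,3], I[3,3]^2.
HN type (ℓ=3): μ^(1)=8; μ^(2)=1; μ^(3)=-19/2

((2, 0, 0); (0, 0, 3); (1, 1, 0))


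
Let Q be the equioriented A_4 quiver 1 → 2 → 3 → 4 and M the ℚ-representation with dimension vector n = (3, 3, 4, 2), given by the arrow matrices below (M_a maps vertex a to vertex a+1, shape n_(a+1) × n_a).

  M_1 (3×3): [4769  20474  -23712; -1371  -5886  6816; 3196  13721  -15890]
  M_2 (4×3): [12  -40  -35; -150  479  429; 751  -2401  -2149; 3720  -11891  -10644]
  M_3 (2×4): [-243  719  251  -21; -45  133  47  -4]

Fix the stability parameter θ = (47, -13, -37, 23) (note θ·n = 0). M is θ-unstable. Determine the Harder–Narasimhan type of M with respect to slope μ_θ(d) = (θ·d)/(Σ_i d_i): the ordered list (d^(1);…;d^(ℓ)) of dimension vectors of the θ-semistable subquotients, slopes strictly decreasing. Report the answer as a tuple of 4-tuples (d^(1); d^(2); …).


Via rank(M_{q-1}∘⋯∘M_p): M ≅ I[1,1], I[1,4]^2, I[2,3], I[3,3].
μ_θ-semistable layers: μ^(1)=47; μ^(2)=23; μ^(3)=-1; μ^(4)=-25; μ^(5)=-37

((1, 0, 0, 0); (0, 0, 0, 2); (2, 2, 2, 0); (0, 1, 1, 0); (0, 0, 1, 0))


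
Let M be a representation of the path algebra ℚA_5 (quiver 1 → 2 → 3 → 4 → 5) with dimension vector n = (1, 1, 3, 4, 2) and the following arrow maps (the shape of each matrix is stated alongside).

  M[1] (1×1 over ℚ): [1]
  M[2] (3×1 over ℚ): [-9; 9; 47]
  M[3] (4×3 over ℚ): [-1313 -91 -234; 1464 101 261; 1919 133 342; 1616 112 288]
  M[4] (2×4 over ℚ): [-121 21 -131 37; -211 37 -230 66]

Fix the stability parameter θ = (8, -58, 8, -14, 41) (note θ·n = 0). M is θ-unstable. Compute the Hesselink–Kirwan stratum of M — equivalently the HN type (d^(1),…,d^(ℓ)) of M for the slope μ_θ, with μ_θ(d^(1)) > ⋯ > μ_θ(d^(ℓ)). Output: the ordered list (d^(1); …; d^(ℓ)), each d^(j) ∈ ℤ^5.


Barcode: M ≅ I[1,3], I[3,5]^2, I[4,4]^2. HN layers by μ_θ (5 steps, strictly decreasing):
  μ^(1)=41; μ^(2)=8; μ^(3)=-3; μ^(4)=-14; μ^(5)=-25

((0, 0, 0, 0, 2); (0, 0, 1, 0, 0); (0, 0, 2, 2, 0); (0, 0, 0, 2, 0); (1, 1, 0, 0, 0))


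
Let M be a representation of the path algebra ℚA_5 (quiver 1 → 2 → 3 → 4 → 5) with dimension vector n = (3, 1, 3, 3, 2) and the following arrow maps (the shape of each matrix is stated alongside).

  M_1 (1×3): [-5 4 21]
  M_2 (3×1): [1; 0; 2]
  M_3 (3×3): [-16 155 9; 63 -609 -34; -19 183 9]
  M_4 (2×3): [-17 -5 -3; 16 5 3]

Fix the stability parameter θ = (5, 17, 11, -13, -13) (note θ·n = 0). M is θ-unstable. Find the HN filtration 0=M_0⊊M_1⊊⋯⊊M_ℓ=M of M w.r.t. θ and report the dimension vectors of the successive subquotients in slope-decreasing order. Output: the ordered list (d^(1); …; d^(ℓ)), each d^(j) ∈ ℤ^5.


Barcode: M ≅ I[1,1]^2, I[1,5], I[3,4], I[3,5]. HN layers by μ_θ (4 steps, strictly decreasing):
  μ^(1)=5; μ^(2)=7/5; μ^(3)=-1; μ^(4)=-5

((2, 0, 0, 0, 0); (1, 1, 1, 1, 1); (0, 0, 1, 1, 0); (0, 0, 1, 1, 1))
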